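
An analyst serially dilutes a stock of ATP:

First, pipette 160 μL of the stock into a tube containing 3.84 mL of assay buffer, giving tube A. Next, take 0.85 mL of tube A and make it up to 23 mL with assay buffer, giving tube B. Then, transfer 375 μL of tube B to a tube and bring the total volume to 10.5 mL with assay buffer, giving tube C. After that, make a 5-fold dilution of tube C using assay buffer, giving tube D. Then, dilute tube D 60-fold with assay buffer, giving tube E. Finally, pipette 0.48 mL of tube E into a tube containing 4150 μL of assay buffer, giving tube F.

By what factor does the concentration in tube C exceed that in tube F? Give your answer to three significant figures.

Step 1: 160 μL + 3.84 mL = 4000 μL total → factor 4000/160 = 25
Step 2: 0.85 mL brought to 23 mL → factor 23/0.85 = 27.059
Step 3: 375 μL brought to 10.5 mL → factor 10500/375 = 28
Step 4: 5-fold → factor 5
Step 5: 60-fold → factor 60
Step 6: 0.48 mL + 4150 μL = 4.63 mL total → factor 4.63/0.48 = 9.6458
Dilution factor to tube C = 18941; to tube F = 5.4811 × 10^7
[tube C]/[tube F] = (factor to tube F)/(factor to tube C) = 5.4811 × 10^7/18941 = 2.89 × 10^3

2.89 × 10^3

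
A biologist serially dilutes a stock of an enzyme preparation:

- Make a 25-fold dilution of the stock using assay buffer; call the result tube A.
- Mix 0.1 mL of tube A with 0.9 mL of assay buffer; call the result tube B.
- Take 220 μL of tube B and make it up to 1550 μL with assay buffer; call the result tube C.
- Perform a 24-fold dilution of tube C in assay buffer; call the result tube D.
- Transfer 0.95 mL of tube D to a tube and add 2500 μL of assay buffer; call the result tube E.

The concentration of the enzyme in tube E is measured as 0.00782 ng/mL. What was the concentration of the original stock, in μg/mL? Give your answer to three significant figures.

Step 1: 25-fold → factor 25
Step 2: 0.1 mL + 0.9 mL = 1 mL total → factor 1/0.1 = 10
Step 3: 220 μL brought to 1550 μL → factor 1550/220 = 7.0455
Step 4: 24-fold → factor 24
Step 5: 0.95 mL + 2500 μL = 3.45 mL total → factor 3.45/0.95 = 3.6316
Overall dilution factor = 25 × 10 × 7.0455 × 24 × 3.6316 = 1.5352 × 10^5
Stock = 0.00782 ng/mL × 1.5352 × 10^5 = 1201 ng/mL = 1.20 μg/mL

1.20 μg/mL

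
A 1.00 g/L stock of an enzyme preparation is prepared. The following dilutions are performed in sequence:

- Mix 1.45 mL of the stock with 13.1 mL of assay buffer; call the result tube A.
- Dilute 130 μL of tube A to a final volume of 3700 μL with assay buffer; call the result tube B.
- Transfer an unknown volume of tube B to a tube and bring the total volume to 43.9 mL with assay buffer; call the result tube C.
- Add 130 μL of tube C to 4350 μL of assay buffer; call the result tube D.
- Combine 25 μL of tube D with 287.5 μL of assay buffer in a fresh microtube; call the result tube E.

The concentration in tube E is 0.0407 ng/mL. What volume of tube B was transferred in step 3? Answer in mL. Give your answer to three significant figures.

Step 1: 1.45 mL + 13.1 mL = 14.55 mL total → factor 14.55/1.45 = 10.034
Step 2: 130 μL brought to 3700 μL → factor 3700/130 = 28.462
Step 3: v brought to 43.9 mL → factor = 43.9 mL/v
Step 4: 130 μL + 4350 μL = 4480 μL total → factor 4480/130 = 34.462
Step 5: 25 μL + 287.5 μL = 312.5 μL total → factor 312.5/25 = 12.5
Product of known-step factors = 1.2303 × 10^5
Overall factor = 1.00 g/L / (0.0407 ng/mL) = 2.457 × 10^7
Step-3 factor = 2.457 × 10^7 / 1.2303 × 10^5 = 199.71
v = 43.9 mL / 199.71 = 0.220 mL

0.220 mL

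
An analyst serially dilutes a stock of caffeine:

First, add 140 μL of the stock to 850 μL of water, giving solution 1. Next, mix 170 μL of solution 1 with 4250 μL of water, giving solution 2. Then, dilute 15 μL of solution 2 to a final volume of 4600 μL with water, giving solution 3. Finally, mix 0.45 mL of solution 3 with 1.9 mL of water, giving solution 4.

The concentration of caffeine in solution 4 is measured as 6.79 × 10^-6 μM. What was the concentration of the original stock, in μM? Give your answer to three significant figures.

2.00 μM

Step 1: 140 μL + 850 μL = 990 μL total → factor 990/140 = 7.0714
Step 2: 170 μL + 4250 μL = 4420 μL total → factor 4420/170 = 26
Step 3: 15 μL brought to 4600 μL → factor 4600/15 = 306.67
Step 4: 0.45 mL + 1.9 mL = 2.35 mL total → factor 2.35/0.45 = 5.2222
Overall dilution factor = 7.0714 × 26 × 306.67 × 5.2222 = 2.9444 × 10^5
Stock = 6.79 × 10^-6 μM × 2.9444 × 10^5 = 2.00 μM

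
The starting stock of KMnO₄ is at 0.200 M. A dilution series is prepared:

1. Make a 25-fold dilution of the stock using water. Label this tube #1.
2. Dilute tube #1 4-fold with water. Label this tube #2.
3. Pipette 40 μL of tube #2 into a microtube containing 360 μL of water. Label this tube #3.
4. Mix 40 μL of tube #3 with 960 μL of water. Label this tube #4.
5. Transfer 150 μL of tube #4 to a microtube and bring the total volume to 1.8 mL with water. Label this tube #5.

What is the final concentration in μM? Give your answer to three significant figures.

Step 1: 25-fold → factor 25
Step 2: 4-fold → factor 4
Step 3: 40 μL + 360 μL = 400 μL total → factor 400/40 = 10
Step 4: 40 μL + 960 μL = 1000 μL total → factor 1000/40 = 25
Step 5: 150 μL brought to 1.8 mL → factor 1800/150 = 12
Overall dilution factor = 25 × 4 × 10 × 25 × 12 = 3 × 10^5
Final = 0.200 M / 3 × 10^5 = 6.667 × 10^-7 M = 0.667 μM

0.667 μM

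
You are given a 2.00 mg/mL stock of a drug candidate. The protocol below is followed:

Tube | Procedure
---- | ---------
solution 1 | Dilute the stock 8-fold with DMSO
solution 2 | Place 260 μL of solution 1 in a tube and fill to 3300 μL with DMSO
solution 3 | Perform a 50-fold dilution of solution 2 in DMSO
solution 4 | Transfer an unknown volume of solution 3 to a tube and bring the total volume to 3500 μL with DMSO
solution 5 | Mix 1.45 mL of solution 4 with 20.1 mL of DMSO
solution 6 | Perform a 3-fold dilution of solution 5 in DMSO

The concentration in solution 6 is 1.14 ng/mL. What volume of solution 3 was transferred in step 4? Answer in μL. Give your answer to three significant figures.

Step 1: 8-fold → factor 8
Step 2: 260 μL brought to 3300 μL → factor 3300/260 = 12.692
Step 3: 50-fold → factor 50
Step 4: v brought to 3500 μL → factor = 3500 μL/v
Step 5: 1.45 mL + 20.1 mL = 21.55 mL total → factor 21.55/1.45 = 14.862
Step 6: 3-fold → factor 3
Product of known-step factors = 2.2636 × 10^5
Overall factor = 2.00 mg/mL / (1.14 ng/mL) = 1.7544 × 10^6
Step-4 factor = 1.7544 × 10^6 / 2.2636 × 10^5 = 7.7504
v = 3500 μL / 7.7504 = 452 μL

452 μL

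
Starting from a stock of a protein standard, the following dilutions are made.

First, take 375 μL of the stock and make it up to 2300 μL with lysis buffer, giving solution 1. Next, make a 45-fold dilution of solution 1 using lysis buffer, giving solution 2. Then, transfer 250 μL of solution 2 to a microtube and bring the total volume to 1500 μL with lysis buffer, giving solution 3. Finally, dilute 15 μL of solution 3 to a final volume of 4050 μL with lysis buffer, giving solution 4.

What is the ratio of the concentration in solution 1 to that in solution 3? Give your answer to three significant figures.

Step 1: 375 μL brought to 2300 μL → factor 2300/375 = 6.1333
Step 2: 45-fold → factor 45
Step 3: 250 μL brought to 1500 μL → factor 1500/250 = 6
Dilution factor to solution 1 = 6.1333; to solution 3 = 1656
[solution 1]/[solution 3] = (factor to solution 3)/(factor to solution 1) = 1656/6.1333 = 270

270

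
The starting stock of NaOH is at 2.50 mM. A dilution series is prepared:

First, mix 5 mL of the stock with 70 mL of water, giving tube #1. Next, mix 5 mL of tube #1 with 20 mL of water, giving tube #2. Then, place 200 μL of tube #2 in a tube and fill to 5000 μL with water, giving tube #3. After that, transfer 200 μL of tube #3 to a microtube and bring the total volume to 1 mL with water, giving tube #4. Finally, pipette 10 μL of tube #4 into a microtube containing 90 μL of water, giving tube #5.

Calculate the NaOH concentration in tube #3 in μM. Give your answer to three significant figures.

Step 1: 5 mL + 70 mL = 75 mL total → factor 75/5 = 15
Step 2: 5 mL + 20 mL = 25 mL total → factor 25/5 = 5
Step 3: 200 μL brought to 5000 μL → factor 5000/200 = 25
Dilution factor through tube #3 = 15 × 5 × 25 = 1875
[tube #3] = 2.50 mM / 1875 = 0.001333 mM = 1.33 μM

1.33 μM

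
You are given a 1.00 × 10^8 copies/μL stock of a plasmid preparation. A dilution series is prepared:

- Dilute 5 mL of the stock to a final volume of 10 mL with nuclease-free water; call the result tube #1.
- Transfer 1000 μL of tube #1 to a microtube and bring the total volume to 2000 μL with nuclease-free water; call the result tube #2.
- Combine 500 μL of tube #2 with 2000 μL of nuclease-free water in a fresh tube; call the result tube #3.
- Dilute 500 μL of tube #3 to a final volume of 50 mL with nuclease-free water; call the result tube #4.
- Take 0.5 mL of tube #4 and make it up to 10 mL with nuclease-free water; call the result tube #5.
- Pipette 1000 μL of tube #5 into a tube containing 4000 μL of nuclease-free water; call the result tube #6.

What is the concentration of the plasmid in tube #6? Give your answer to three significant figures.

500 copies/μL

Step 1: 5 mL brought to 10 mL → factor 10/5 = 2
Step 2: 1000 μL brought to 2000 μL → factor 2000/1000 = 2
Step 3: 500 μL + 2000 μL = 2500 μL total → factor 2500/500 = 5
Step 4: 500 μL brought to 50 mL → factor 50000/500 = 100
Step 5: 0.5 mL brought to 10 mL → factor 10/0.5 = 20
Step 6: 1000 μL + 4000 μL = 5000 μL total → factor 5000/1000 = 5
Overall dilution factor = 2 × 2 × 5 × 100 × 20 × 5 = 2 × 10^5
Final = 1.00 × 10^8 copies/μL / 2 × 10^5 = 500 copies/μL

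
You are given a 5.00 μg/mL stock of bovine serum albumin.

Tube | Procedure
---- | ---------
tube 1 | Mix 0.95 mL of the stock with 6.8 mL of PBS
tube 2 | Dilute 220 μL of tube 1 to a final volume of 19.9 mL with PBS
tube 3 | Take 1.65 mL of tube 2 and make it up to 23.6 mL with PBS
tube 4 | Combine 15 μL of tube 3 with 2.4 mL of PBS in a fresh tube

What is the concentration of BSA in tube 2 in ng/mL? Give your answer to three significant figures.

6.78 ng/mL

Step 1: 0.95 mL + 6.8 mL = 7.75 mL total → factor 7.75/0.95 = 8.1579
Step 2: 220 μL brought to 19.9 mL → factor 19900/220 = 90.455
Dilution factor through tube 2 = 8.1579 × 90.455 = 737.92
[tube 2] = 5.00 μg/mL / 737.92 = 0.006776 μg/mL = 6.78 ng/mL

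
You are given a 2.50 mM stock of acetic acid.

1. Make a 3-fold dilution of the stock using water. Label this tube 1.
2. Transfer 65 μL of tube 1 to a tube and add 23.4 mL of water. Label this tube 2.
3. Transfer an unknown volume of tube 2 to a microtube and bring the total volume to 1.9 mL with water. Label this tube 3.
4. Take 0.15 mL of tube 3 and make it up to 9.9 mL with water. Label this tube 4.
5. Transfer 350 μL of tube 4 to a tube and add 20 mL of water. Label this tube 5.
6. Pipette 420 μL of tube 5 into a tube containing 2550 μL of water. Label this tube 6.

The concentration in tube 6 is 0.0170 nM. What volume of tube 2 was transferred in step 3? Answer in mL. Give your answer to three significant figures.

Step 1: 3-fold → factor 3
Step 2: 65 μL + 23.4 mL = 23465 μL total → factor 23465/65 = 361
Step 3: v brought to 1.9 mL → factor = 1.9 mL/v
Step 4: 0.15 mL brought to 9.9 mL → factor 9.9/0.15 = 66
Step 5: 350 μL + 20 mL = 20350 μL total → factor 20350/350 = 58.143
Step 6: 420 μL + 2550 μL = 2970 μL total → factor 2970/420 = 7.0714
Product of known-step factors = 2.9388 × 10^7
Overall factor = 2.50 mM / (0.0170 nM) = 1.4706 × 10^8
Step-3 factor = 1.4706 × 10^8 / 2.9388 × 10^7 = 5.004
v = 1.9 mL / 5.004 = 0.380 mL

0.380 mL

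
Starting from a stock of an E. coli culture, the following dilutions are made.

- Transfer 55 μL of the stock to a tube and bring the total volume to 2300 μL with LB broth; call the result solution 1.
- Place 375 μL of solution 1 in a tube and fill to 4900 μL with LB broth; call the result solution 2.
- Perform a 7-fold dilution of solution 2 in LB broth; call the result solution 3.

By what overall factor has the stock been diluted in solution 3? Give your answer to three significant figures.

3.82 × 10^3

Step 1: 55 μL brought to 2300 μL → factor 2300/55 = 41.818
Step 2: 375 μL brought to 4900 μL → factor 4900/375 = 13.067
Step 3: 7-fold → factor 7
Overall dilution factor = 41.818 × 13.067 × 7 = 3825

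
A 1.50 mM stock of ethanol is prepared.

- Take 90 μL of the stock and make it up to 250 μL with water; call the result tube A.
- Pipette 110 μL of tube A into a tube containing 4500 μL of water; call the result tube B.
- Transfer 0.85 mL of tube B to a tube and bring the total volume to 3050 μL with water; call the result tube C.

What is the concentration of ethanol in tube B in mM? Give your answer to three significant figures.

Step 1: 90 μL brought to 250 μL → factor 250/90 = 2.7778
Step 2: 110 μL + 4500 μL = 4610 μL total → factor 4610/110 = 41.909
Dilution factor through tube B = 2.7778 × 41.909 = 116.41
[tube B] = 1.50 mM / 116.41 = 0.0129 mM

0.0129 mM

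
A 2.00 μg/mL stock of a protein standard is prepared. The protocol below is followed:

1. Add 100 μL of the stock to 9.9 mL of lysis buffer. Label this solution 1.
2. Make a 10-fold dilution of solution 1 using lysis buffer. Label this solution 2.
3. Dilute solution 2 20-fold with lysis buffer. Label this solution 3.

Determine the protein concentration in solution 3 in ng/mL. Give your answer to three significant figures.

0.100 ng/mL

Step 1: 100 μL + 9.9 mL = 10000 μL total → factor 10000/100 = 100
Step 2: 10-fold → factor 10
Step 3: 20-fold → factor 20
Overall dilution factor = 100 × 10 × 20 = 20000
Final = 2.00 μg/mL / 20000 = 0.0001000 μg/mL = 0.100 ng/mL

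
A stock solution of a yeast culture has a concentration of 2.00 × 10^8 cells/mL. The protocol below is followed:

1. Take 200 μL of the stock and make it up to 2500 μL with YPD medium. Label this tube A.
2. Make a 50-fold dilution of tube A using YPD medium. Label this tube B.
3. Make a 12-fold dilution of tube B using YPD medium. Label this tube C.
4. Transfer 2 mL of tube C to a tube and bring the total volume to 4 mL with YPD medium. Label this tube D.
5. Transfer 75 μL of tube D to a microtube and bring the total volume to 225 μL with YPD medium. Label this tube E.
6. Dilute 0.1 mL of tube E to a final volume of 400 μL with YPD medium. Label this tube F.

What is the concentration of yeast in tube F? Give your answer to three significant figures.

1.11 × 10^3 cells/mL

Step 1: 200 μL brought to 2500 μL → factor 2500/200 = 12.5
Step 2: 50-fold → factor 50
Step 3: 12-fold → factor 12
Step 4: 2 mL brought to 4 mL → factor 4/2 = 2
Step 5: 75 μL brought to 225 μL → factor 225/75 = 3
Step 6: 0.1 mL brought to 400 μL → factor 0.4/0.1 = 4
Overall dilution factor = 12.5 × 50 × 12 × 2 × 3 × 4 = 1.8 × 10^5
Final = 2.00 × 10^8 cells/mL / 1.8 × 10^5 = 1.11 × 10^3 cells/mL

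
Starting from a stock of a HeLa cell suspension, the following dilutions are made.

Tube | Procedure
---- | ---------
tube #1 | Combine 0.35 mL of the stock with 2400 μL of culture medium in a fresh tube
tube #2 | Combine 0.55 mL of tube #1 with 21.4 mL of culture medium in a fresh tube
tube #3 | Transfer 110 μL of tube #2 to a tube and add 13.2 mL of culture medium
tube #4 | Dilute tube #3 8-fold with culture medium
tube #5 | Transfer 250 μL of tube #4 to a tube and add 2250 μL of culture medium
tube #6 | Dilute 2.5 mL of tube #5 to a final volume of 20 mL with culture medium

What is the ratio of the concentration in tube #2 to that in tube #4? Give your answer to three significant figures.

Step 1: 0.35 mL + 2400 μL = 2.75 mL total → factor 2.75/0.35 = 7.8571
Step 2: 0.55 mL + 21.4 mL = 21.95 mL total → factor 21.95/0.55 = 39.909
Step 3: 110 μL + 13.2 mL = 13310 μL total → factor 13310/110 = 121
Step 4: 8-fold → factor 8
Dilution factor to tube #2 = 313.57; to tube #4 = 3.0354 × 10^5
[tube #2]/[tube #4] = (factor to tube #4)/(factor to tube #2) = 3.0354 × 10^5/313.57 = 968

968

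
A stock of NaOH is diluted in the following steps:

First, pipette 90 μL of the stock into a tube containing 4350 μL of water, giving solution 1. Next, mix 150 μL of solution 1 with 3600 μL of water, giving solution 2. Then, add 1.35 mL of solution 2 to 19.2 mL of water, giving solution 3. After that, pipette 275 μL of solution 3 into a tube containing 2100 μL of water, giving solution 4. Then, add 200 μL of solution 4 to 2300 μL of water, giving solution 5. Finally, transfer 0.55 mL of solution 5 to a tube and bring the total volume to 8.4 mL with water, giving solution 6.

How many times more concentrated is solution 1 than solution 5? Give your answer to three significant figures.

4.11 × 10^4

Step 1: 90 μL + 4350 μL = 4440 μL total → factor 4440/90 = 49.333
Step 2: 150 μL + 3600 μL = 3750 μL total → factor 3750/150 = 25
Step 3: 1.35 mL + 19.2 mL = 20.55 mL total → factor 20.55/1.35 = 15.222
Step 4: 275 μL + 2100 μL = 2375 μL total → factor 2375/275 = 8.6364
Step 5: 200 μL + 2300 μL = 2500 μL total → factor 2500/200 = 12.5
Dilution factor to solution 1 = 49.333; to solution 5 = 2.0267 × 10^6
[solution 1]/[solution 5] = (factor to solution 5)/(factor to solution 1) = 2.0267 × 10^6/49.333 = 4.11 × 10^4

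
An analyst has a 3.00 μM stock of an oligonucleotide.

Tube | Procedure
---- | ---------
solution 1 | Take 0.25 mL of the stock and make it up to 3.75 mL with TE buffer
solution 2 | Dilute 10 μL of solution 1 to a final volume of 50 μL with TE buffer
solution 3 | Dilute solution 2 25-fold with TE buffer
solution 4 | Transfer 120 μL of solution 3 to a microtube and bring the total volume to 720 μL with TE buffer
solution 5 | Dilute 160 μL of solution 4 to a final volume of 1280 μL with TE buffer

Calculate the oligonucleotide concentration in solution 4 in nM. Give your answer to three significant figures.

0.267 nM

Step 1: 0.25 mL brought to 3.75 mL → factor 3.75/0.25 = 15
Step 2: 10 μL brought to 50 μL → factor 50/10 = 5
Step 3: 25-fold → factor 25
Step 4: 120 μL brought to 720 μL → factor 720/120 = 6
Dilution factor through solution 4 = 15 × 5 × 25 × 6 = 11250
[solution 4] = 3.00 μM / 11250 = 0.0002667 μM = 0.267 nM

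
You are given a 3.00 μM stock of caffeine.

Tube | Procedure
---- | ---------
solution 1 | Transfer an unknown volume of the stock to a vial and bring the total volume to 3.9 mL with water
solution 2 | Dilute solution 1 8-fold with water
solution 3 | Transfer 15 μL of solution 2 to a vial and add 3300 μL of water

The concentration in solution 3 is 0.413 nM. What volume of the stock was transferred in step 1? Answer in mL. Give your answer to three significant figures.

Step 1: v brought to 3.9 mL → factor = 3.9 mL/v
Step 2: 8-fold → factor 8
Step 3: 15 μL + 3300 μL = 3315 μL total → factor 3315/15 = 221
Product of known-step factors = 1768
Overall factor = 3.00 μM / (0.413 nM) = 7263.9
Step-1 factor = 7263.9 / 1768 = 4.1086
v = 3.9 mL / 4.1086 = 0.949 mL

0.949 mL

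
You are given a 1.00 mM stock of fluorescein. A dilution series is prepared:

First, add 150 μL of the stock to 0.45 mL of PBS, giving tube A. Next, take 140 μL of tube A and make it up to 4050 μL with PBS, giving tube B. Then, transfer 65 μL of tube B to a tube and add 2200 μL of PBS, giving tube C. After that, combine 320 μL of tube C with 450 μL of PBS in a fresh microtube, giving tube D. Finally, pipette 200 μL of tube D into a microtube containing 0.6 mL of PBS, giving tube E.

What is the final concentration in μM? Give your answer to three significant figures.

Step 1: 150 μL + 0.45 mL = 600 μL total → factor 600/150 = 4
Step 2: 140 μL brought to 4050 μL → factor 4050/140 = 28.929
Step 3: 65 μL + 2200 μL = 2265 μL total → factor 2265/65 = 34.846
Step 4: 320 μL + 450 μL = 770 μL total → factor 770/320 = 2.4062
Step 5: 200 μL + 0.6 mL = 800 μL total → factor 800/200 = 4
Overall dilution factor = 4 × 28.929 × 34.846 × 2.4062 × 4 = 38810
Final = 1.00 mM / 38810 = 2.577 × 10^-5 mM = 0.0258 μM

0.0258 μM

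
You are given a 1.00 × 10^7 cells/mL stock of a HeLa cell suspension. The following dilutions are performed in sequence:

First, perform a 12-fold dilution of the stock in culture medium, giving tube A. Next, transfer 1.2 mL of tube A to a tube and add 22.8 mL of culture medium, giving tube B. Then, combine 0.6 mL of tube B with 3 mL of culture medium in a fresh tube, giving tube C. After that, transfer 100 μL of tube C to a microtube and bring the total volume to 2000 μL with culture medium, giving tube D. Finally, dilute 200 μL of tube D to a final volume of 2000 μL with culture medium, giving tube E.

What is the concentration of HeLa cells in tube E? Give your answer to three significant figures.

Step 1: 12-fold → factor 12
Step 2: 1.2 mL + 22.8 mL = 24 mL total → factor 24/1.2 = 20
Step 3: 0.6 mL + 3 mL = 3.6 mL total → factor 3.6/0.6 = 6
Step 4: 100 μL brought to 2000 μL → factor 2000/100 = 20
Step 5: 200 μL brought to 2000 μL → factor 2000/200 = 10
Overall dilution factor = 12 × 20 × 6 × 20 × 10 = 2.88 × 10^5
Final = 1.00 × 10^7 cells/mL / 2.88 × 10^5 = 34.7 cells/mL

34.7 cells/mL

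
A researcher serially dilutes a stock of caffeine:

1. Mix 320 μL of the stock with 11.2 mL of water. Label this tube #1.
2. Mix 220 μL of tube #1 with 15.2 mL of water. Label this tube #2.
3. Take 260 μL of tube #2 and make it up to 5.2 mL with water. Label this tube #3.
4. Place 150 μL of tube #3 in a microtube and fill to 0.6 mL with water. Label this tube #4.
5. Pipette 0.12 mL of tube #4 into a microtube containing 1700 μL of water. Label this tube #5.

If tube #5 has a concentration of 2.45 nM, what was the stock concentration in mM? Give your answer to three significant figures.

7.50 mM

Step 1: 320 μL + 11.2 mL = 11520 μL total → factor 11520/320 = 36
Step 2: 220 μL + 15.2 mL = 15420 μL total → factor 15420/220 = 70.091
Step 3: 260 μL brought to 5.2 mL → factor 5200/260 = 20
Step 4: 150 μL brought to 0.6 mL → factor 600/150 = 4
Step 5: 0.12 mL + 1700 μL = 1.82 mL total → factor 1.82/0.12 = 15.167
Overall dilution factor = 36 × 70.091 × 20 × 4 × 15.167 = 3.0616 × 10^6
Stock = 2.45 nM × 3.0616 × 10^6 = 7.501 × 10^6 nM = 7.50 mM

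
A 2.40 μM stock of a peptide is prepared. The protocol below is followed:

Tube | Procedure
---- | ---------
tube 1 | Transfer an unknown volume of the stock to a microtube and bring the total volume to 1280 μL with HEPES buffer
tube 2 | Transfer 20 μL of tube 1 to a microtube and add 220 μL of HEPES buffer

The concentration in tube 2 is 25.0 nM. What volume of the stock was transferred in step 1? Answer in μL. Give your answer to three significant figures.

Step 1: v brought to 1280 μL → factor = 1280 μL/v
Step 2: 20 μL + 220 μL = 240 μL total → factor 240/20 = 12
Product of known-step factors = 12
Overall factor = 2.40 μM / (25.0 nM) = 96
Step-1 factor = 96 / 12 = 8
v = 1280 μL / 8 = 160 μL

160 μL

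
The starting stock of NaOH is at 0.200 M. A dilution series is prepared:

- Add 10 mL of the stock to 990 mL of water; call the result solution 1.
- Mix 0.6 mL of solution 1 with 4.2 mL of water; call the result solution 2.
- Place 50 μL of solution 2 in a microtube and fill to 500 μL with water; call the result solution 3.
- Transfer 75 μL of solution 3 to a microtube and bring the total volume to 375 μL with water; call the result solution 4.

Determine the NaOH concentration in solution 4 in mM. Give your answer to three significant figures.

0.00500 mM

Step 1: 10 mL + 990 mL = 1000 mL total → factor 1000/10 = 100
Step 2: 0.6 mL + 4.2 mL = 4.8 mL total → factor 4.8/0.6 = 8
Step 3: 50 μL brought to 500 μL → factor 500/50 = 10
Step 4: 75 μL brought to 375 μL → factor 375/75 = 5
Overall dilution factor = 100 × 8 × 10 × 5 = 40000
Final = 0.200 M / 40000 = 5.000 × 10^-6 M = 0.00500 mM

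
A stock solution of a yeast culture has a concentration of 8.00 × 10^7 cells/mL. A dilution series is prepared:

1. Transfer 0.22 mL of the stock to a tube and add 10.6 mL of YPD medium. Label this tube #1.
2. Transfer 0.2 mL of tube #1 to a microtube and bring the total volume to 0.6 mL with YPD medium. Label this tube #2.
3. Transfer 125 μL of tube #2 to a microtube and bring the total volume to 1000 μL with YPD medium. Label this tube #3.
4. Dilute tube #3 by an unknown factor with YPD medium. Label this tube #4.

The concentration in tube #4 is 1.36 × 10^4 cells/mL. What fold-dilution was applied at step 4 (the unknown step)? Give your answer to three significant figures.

4.98-fold

Step 1: 0.22 mL + 10.6 mL = 10.82 mL total → factor 10.82/0.22 = 49.182
Step 2: 0.2 mL brought to 0.6 mL → factor 0.6/0.2 = 3
Step 3: 125 μL brought to 1000 μL → factor 1000/125 = 8
Step 4: unknown factor x
Product of known-step factors = 1180.4
Overall factor = 8.00 × 10^7 cells/mL / (1.36 × 10^4 cells/mL) = 5882.4
x = 5882.4 / 1180.4 = 4.98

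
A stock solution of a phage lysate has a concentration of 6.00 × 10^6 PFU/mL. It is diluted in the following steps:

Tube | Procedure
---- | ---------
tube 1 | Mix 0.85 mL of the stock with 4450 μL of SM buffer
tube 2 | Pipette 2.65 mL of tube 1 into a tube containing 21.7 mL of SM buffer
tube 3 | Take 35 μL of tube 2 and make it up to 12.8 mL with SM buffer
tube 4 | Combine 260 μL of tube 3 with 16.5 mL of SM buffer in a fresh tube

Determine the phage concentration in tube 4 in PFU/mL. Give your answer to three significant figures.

4.44 PFU/mL

Step 1: 0.85 mL + 4450 μL = 5.3 mL total → factor 5.3/0.85 = 6.2353
Step 2: 2.65 mL + 21.7 mL = 24.35 mL total → factor 24.35/2.65 = 9.1887
Step 3: 35 μL brought to 12.8 mL → factor 12800/35 = 365.71
Step 4: 260 μL + 16.5 mL = 16760 μL total → factor 16760/260 = 64.462
Overall dilution factor = 6.2353 × 9.1887 × 365.71 × 64.462 = 1.3507 × 10^6
Final = 6.00 × 10^6 PFU/mL / 1.3507 × 10^6 = 4.44 PFU/mL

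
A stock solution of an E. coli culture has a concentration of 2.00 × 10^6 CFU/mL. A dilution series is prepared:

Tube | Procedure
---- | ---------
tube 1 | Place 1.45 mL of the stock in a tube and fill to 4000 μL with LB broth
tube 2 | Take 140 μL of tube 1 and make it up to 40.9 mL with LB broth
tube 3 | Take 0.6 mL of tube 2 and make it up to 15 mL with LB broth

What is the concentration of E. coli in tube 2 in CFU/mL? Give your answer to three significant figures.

2.48 × 10^3 CFU/mL

Step 1: 1.45 mL brought to 4000 μL → factor 4/1.45 = 2.7586
Step 2: 140 μL brought to 40.9 mL → factor 40900/140 = 292.14
Dilution factor through tube 2 = 2.7586 × 292.14 = 805.91
[tube 2] = 2.00 × 10^6 CFU/mL / 805.91 = 2.48 × 10^3 CFU/mL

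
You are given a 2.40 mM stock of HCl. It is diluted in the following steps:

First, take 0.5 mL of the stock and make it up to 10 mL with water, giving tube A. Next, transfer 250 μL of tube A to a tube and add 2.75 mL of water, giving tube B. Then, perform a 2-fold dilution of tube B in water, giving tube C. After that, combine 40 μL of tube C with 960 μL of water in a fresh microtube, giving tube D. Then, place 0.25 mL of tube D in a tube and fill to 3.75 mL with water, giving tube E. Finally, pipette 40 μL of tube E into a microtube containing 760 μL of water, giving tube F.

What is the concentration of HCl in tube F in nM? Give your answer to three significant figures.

Step 1: 0.5 mL brought to 10 mL → factor 10/0.5 = 20
Step 2: 250 μL + 2.75 mL = 3000 μL total → factor 3000/250 = 12
Step 3: 2-fold → factor 2
Step 4: 40 μL + 960 μL = 1000 μL total → factor 1000/40 = 25
Step 5: 0.25 mL brought to 3.75 mL → factor 3.75/0.25 = 15
Step 6: 40 μL + 760 μL = 800 μL total → factor 800/40 = 20
Overall dilution factor = 20 × 12 × 2 × 25 × 15 × 20 = 3.6 × 10^6
Final = 2.40 mM / 3.6 × 10^6 = 6.667 × 10^-7 mM = 0.667 nM

0.667 nM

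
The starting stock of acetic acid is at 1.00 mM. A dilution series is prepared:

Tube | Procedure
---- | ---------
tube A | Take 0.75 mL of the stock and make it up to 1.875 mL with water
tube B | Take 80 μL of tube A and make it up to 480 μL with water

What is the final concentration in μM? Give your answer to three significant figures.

Step 1: 0.75 mL brought to 1.875 mL → factor 1.875/0.75 = 2.5
Step 2: 80 μL brought to 480 μL → factor 480/80 = 6
Overall dilution factor = 2.5 × 6 = 15
Final = 1.00 mM / 15 = 0.06667 mM = 66.7 μM

66.7 μM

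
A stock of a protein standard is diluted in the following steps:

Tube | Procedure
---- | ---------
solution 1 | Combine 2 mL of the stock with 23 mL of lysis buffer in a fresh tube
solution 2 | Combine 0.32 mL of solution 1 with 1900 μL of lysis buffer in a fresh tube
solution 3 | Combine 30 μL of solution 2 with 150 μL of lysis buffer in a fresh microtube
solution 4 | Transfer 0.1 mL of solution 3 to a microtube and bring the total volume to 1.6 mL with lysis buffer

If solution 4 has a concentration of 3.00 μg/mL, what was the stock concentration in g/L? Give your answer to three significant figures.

25.0 g/L

Step 1: 2 mL + 23 mL = 25 mL total → factor 25/2 = 12.5
Step 2: 0.32 mL + 1900 μL = 2.22 mL total → factor 2.22/0.32 = 6.9375
Step 3: 30 μL + 150 μL = 180 μL total → factor 180/30 = 6
Step 4: 0.1 mL brought to 1.6 mL → factor 1.6/0.1 = 16
Overall dilution factor = 12.5 × 6.9375 × 6 × 16 = 8325
Stock = 3.00 μg/mL × 8325 = 2.498 × 10^4 μg/mL = 25.0 g/L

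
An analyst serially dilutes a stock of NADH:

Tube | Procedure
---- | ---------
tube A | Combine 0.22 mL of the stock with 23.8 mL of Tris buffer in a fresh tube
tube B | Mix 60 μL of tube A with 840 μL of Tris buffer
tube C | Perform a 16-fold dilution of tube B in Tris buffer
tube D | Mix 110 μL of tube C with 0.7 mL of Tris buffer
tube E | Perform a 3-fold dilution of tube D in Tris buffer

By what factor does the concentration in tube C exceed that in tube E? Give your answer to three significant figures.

22.1

Step 1: 0.22 mL + 23.8 mL = 24.02 mL total → factor 24.02/0.22 = 109.18
Step 2: 60 μL + 840 μL = 900 μL total → factor 900/60 = 15
Step 3: 16-fold → factor 16
Step 4: 110 μL + 0.7 mL = 810 μL total → factor 810/110 = 7.3636
Step 5: 3-fold → factor 3
Dilution factor to tube C = 26204; to tube E = 5.7886 × 10^5
[tube C]/[tube E] = (factor to tube E)/(factor to tube C) = 5.7886 × 10^5/26204 = 22.1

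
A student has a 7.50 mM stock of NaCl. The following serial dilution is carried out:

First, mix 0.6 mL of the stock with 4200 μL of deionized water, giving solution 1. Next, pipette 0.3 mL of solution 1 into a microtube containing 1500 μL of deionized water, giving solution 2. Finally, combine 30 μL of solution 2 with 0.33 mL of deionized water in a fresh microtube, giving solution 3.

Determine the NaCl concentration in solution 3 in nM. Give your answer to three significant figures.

Step 1: 0.6 mL + 4200 μL = 4.8 mL total → factor 4.8/0.6 = 8
Step 2: 0.3 mL + 1500 μL = 1.8 mL total → factor 1.8/0.3 = 6
Step 3: 30 μL + 0.33 mL = 360 μL total → factor 360/30 = 12
Overall dilution factor = 8 × 6 × 12 = 576
Final = 7.50 mM / 576 = 0.01302 mM = 1.30 × 10^4 nM

1.30 × 10^4 nM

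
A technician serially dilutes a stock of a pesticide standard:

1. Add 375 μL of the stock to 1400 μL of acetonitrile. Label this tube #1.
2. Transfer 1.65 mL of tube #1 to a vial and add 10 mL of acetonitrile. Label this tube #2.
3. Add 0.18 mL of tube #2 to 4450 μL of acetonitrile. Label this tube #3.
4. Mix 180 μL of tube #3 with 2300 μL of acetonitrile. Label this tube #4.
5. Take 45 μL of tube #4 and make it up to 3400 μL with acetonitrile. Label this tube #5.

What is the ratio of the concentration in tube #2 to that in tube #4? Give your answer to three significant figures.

Step 1: 375 μL + 1400 μL = 1775 μL total → factor 1775/375 = 4.7333
Step 2: 1.65 mL + 10 mL = 11.65 mL total → factor 11.65/1.65 = 7.0606
Step 3: 0.18 mL + 4450 μL = 4.63 mL total → factor 4.63/0.18 = 25.722
Step 4: 180 μL + 2300 μL = 2480 μL total → factor 2480/180 = 13.778
Dilution factor to tube #2 = 33.42; to tube #4 = 11844
[tube #2]/[tube #4] = (factor to tube #4)/(factor to tube #2) = 11844/33.42 = 354

354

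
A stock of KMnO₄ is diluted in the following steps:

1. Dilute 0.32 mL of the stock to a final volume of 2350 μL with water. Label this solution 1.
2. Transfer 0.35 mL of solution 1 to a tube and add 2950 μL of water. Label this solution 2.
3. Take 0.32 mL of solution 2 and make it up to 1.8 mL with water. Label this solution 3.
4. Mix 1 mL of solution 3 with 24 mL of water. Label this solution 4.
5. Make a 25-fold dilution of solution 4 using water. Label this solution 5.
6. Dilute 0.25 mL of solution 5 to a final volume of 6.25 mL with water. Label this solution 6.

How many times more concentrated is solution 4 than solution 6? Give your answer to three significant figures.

Step 1: 0.32 mL brought to 2350 μL → factor 2.35/0.32 = 7.3438
Step 2: 0.35 mL + 2950 μL = 3.3 mL total → factor 3.3/0.35 = 9.4286
Step 3: 0.32 mL brought to 1.8 mL → factor 1.8/0.32 = 5.625
Step 4: 1 mL + 24 mL = 25 mL total → factor 25/1 = 25
Step 5: 25-fold → factor 25
Step 6: 0.25 mL brought to 6.25 mL → factor 6.25/0.25 = 25
Dilution factor to solution 4 = 9737; to solution 6 = 6.0856 × 10^6
[solution 4]/[solution 6] = (factor to solution 6)/(factor to solution 4) = 6.0856 × 10^6/9737 = 625

625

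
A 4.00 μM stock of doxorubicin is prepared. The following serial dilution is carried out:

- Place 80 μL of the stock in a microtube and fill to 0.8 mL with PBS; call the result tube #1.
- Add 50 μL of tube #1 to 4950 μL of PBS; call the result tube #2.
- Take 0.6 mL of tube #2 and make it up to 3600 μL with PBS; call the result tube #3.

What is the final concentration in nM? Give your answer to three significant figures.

0.667 nM

Step 1: 80 μL brought to 0.8 mL → factor 800/80 = 10
Step 2: 50 μL + 4950 μL = 5000 μL total → factor 5000/50 = 100
Step 3: 0.6 mL brought to 3600 μL → factor 3.6/0.6 = 6
Overall dilution factor = 10 × 100 × 6 = 6000
Final = 4.00 μM / 6000 = 0.0006667 μM = 0.667 nM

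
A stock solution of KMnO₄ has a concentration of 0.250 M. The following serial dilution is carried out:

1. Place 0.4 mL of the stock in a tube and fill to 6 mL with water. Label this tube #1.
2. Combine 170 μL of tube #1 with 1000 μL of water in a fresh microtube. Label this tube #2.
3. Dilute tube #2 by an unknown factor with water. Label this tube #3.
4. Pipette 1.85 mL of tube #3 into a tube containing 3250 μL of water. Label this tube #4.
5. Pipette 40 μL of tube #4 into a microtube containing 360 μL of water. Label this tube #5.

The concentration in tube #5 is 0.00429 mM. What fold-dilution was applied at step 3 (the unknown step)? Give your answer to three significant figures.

Step 1: 0.4 mL brought to 6 mL → factor 6/0.4 = 15
Step 2: 170 μL + 1000 μL = 1170 μL total → factor 1170/170 = 6.8824
Step 3: unknown factor x
Step 4: 1.85 mL + 3250 μL = 5.1 mL total → factor 5.1/1.85 = 2.7568
Step 5: 40 μL + 360 μL = 400 μL total → factor 400/40 = 10
Product of known-step factors = 2845.9
Overall factor = 0.250 M / (0.00429 mM) = 58275
x = 58275 / 2845.9 = 20.5

20.5-fold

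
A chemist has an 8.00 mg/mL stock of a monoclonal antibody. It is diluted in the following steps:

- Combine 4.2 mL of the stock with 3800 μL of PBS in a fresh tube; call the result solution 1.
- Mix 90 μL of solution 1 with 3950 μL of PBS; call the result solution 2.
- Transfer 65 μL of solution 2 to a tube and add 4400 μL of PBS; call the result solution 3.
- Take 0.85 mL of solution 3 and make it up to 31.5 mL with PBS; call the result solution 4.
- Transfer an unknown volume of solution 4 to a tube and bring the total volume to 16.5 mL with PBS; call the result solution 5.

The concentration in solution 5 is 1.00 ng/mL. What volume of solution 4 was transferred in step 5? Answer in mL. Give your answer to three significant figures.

Step 1: 4.2 mL + 3800 μL = 8 mL total → factor 8/4.2 = 1.9048
Step 2: 90 μL + 3950 μL = 4040 μL total → factor 4040/90 = 44.889
Step 3: 65 μL + 4400 μL = 4465 μL total → factor 4465/65 = 68.692
Step 4: 0.85 mL brought to 31.5 mL → factor 31.5/0.85 = 37.059
Step 5: v brought to 16.5 mL → factor = 16.5 mL/v
Product of known-step factors = 2.1766 × 10^5
Overall factor = 8.00 mg/mL / (1.00 ng/mL) = 8 × 10^6
Step-5 factor = 8 × 10^6 / 2.1766 × 10^5 = 36.755
v = 16.5 mL / 36.755 = 0.449 mL

0.449 mL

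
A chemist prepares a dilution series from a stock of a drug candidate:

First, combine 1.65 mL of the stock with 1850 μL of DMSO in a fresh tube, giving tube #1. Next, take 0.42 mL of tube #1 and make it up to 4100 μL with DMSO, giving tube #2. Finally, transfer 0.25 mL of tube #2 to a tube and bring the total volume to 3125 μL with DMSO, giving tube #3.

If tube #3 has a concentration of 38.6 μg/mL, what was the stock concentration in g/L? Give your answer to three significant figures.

9.99 g/L

Step 1: 1.65 mL + 1850 μL = 3.5 mL total → factor 3.5/1.65 = 2.1212
Step 2: 0.42 mL brought to 4100 μL → factor 4.1/0.42 = 9.7619
Step 3: 0.25 mL brought to 3125 μL → factor 3.125/0.25 = 12.5
Overall dilution factor = 2.1212 × 9.7619 × 12.5 = 258.84
Stock = 38.6 μg/mL × 258.84 = 9991 μg/mL = 9.99 g/L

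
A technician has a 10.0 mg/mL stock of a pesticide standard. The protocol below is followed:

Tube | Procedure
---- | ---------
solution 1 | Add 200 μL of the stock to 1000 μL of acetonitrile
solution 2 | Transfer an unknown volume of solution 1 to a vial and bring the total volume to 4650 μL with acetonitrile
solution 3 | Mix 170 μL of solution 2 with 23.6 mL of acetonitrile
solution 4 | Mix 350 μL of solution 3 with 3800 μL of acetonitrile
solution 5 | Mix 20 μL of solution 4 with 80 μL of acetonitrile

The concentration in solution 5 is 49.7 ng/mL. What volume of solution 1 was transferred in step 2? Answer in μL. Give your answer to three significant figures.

1.15 × 10^3 μL

Step 1: 200 μL + 1000 μL = 1200 μL total → factor 1200/200 = 6
Step 2: v brought to 4650 μL → factor = 4650 μL/v
Step 3: 170 μL + 23.6 mL = 23770 μL total → factor 23770/170 = 139.82
Step 4: 350 μL + 3800 μL = 4150 μL total → factor 4150/350 = 11.857
Step 5: 20 μL + 80 μL = 100 μL total → factor 100/20 = 5
Product of known-step factors = 49737
Overall factor = 10.0 mg/mL / (49.7 ng/mL) = 2.0121 × 10^5
Step-2 factor = 2.0121 × 10^5 / 49737 = 4.0454
v = 4650 μL / 4.0454 = 1.15 × 10^3 μL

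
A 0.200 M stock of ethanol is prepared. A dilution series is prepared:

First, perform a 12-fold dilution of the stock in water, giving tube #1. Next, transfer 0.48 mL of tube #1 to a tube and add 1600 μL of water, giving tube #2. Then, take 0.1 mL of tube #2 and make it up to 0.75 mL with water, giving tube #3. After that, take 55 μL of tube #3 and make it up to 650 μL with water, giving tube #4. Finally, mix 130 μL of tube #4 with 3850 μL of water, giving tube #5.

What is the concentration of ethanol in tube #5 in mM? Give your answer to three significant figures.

0.00142 mM

Step 1: 12-fold → factor 12
Step 2: 0.48 mL + 1600 μL = 2.08 mL total → factor 2.08/0.48 = 4.3333
Step 3: 0.1 mL brought to 0.75 mL → factor 0.75/0.1 = 7.5
Step 4: 55 μL brought to 650 μL → factor 650/55 = 11.818
Step 5: 130 μL + 3850 μL = 3980 μL total → factor 3980/130 = 30.615
Overall dilution factor = 12 × 4.3333 × 7.5 × 11.818 × 30.615 = 1.4111 × 10^5
Final = 0.200 M / 1.4111 × 10^5 = 1.417 × 10^-6 M = 0.00142 mM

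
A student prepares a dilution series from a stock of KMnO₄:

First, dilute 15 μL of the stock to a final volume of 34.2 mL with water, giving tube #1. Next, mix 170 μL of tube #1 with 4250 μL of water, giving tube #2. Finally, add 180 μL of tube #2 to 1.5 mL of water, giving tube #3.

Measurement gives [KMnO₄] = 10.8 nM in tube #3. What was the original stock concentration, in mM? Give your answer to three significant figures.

Step 1: 15 μL brought to 34.2 mL → factor 34200/15 = 2280
Step 2: 170 μL + 4250 μL = 4420 μL total → factor 4420/170 = 26
Step 3: 180 μL + 1.5 mL = 1680 μL total → factor 1680/180 = 9.3333
Overall dilution factor = 2280 × 26 × 9.3333 = 5.5328 × 10^5
Stock = 10.8 nM × 5.5328 × 10^5 = 5.975 × 10^6 nM = 5.98 mM

5.98 mM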